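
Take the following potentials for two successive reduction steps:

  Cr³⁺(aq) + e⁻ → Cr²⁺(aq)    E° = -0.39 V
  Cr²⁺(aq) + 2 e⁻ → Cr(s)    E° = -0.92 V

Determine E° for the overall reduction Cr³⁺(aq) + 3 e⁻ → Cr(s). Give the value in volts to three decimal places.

-0.743 V

Adding the free-energy changes (−nFE°) of the two steps gives −n₃FE°₃ = −n₁FE°₁ − n₂FE°₂.
E°₃ = (1×-0.39 + 2×-0.92) / 3 = (-2.230) / 3 = -0.743 V.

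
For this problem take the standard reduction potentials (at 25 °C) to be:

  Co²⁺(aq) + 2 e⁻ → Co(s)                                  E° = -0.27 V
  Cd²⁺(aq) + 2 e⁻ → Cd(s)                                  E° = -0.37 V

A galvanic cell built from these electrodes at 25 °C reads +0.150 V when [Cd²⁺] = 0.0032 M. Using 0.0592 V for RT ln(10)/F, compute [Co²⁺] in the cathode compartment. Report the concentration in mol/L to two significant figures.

Co²⁺/Co is the cathode, Cd²⁺/Cd the anode: E°cell = +0.10 V, n = 2.
Overall reaction: Co²⁺(aq) + Cd(s) → Co(s) + Cd²⁺(aq); Q = [Cd²⁺]^1/[Co²⁺]^1.
From E = E° − (0.0592/n) log Q: log Q = (E° − E)·n/0.0592 = (+0.10 − (+0.150))·2/0.0592 = -1.6892.
So 1·log[Co²⁺] = 1·log(0.0032) − log Q = -2.4949 − (-1.6892) = -0.8057; [Co²⁺] = 10^(-0.8057) ≈ 0.16 M.

0.16 M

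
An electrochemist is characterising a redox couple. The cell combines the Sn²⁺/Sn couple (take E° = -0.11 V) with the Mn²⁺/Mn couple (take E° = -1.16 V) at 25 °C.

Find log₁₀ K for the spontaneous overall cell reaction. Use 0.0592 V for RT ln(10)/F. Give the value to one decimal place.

Cathode: Sn²⁺/Sn; anode: Mn²⁺/Mn. E°cell = +1.05 V, n = 2.
log K = nE°cell / 0.0592 = (2)(+1.05) / 0.0592 = 35.5.

35.5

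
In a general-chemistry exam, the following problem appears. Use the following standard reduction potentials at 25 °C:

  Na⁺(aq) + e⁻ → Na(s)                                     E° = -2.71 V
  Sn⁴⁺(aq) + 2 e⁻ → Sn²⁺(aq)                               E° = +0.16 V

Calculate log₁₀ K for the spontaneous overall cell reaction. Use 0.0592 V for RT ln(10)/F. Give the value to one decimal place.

97.0

Cathode: Sn⁴⁺/Sn²⁺; anode: Na⁺/Na. E°cell = +2.87 V, n = 2.
log K = nE°cell / 0.0592 = (2)(+2.87) / 0.0592 = 97.0.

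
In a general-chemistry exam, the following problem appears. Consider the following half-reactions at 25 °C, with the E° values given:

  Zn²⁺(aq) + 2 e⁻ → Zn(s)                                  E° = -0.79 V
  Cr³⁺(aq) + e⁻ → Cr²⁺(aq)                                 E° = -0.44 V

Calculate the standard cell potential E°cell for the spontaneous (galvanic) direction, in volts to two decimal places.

The Cr³⁺/Cr²⁺ couple has the higher reduction potential, so it is the cathode; Zn²⁺/Zn is oxidised at the anode.
E°cell = E°(cathode) − E°(anode) = (-0.44) − (-0.79) = +0.35 V.

+0.35 V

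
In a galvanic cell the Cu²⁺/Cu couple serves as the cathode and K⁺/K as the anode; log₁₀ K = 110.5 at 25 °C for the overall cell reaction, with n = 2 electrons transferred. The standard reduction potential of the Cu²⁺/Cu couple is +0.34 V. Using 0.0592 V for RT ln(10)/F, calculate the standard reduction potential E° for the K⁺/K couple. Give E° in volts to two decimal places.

E°cell = (0.0592/n)·log K = (0.0592/2)(110.5) = +3.271 V.
Since Cu²⁺/Cu is the cathode and K⁺/K the anode, E°cell = E°(Cu²⁺/Cu) − E°(K⁺/K).
So E°(K⁺/K) = E°(Cu²⁺/Cu) − E°cell = (+0.34) − (+3.271) = -2.93 V.

-2.93 V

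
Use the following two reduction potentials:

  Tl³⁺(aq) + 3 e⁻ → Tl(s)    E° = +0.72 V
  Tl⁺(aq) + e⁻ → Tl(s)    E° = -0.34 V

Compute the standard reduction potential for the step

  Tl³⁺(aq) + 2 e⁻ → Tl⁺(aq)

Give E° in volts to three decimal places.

+1.250 V

Sequential free energies add, so n₃E°₃ = n₁E°₁ + n₂E°₂.
With n₃ = 3, and the known step contributing 1×(-0.34) V, the unknown satisfies 2·E° = 3×(+0.72) − 1×(-0.34) = +2.500.
E° = +2.500 / 2 = +1.250 V.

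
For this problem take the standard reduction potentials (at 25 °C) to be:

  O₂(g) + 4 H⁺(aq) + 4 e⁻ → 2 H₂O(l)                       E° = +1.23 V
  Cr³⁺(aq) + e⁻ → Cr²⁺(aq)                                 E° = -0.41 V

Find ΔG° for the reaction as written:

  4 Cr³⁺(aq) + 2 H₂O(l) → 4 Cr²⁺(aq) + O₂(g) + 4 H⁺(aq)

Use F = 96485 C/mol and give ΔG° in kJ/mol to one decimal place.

+632.9 kJ/mol

As written, Cr³⁺/Cr²⁺ is reduced (cathode) and O₂/H₂O is oxidised (anode), so E°cell = (-0.41) − (+1.23) = -1.64 V.
Balancing electrons gives n = 4.
ΔG° = −nFE° = −(4)(96485)(-1.64) = 632,942 J = +632.9 kJ/mol.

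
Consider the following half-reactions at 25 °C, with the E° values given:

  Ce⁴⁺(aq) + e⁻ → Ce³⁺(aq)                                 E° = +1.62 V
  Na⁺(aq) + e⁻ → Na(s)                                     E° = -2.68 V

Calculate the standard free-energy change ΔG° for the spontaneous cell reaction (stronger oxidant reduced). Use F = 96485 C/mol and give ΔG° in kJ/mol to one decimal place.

Ce⁴⁺/Ce³⁺ (E° = +1.62 V) is the cathode; Na⁺/Na (E° = -2.68 V) is the anode, so E°cell = +4.30 V.
Balancing electrons gives n = 1 (lcm of 1 and 1).
ΔG° = −nFE° = −(1)(96485)(+4.30) = -414,886 J = -414.9 kJ/mol.

-414.9 kJ/mol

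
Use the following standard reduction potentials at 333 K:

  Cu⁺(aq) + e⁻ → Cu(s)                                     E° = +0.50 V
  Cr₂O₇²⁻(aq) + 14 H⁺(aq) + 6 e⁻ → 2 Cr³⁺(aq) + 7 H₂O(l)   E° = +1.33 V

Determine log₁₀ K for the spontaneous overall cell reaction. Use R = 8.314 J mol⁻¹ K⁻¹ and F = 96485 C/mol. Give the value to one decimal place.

Cathode: Cr₂O₇²⁻/Cr³⁺; anode: Cu⁺/Cu. E°cell = (+1.33) − (+0.50) = +0.83 V, with n = 6.
ΔG° = −nFE° = −RT ln K, so ln K = nFE°/(RT) = (6)(96485)(+0.83) / ((8.314)(333)) = 173.554.
log₁₀ K = 173.554 / ln 10 = 75.4.

75.4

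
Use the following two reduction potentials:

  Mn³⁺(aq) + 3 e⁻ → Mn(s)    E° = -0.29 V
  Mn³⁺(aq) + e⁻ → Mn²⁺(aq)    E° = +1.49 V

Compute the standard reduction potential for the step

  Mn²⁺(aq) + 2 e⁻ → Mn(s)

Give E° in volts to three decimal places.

Sequential free energies add, so n₃E°₃ = n₁E°₁ + n₂E°₂.
With n₃ = 3, and the known step contributing 1×(+1.49) V, the unknown satisfies 2·E° = 3×(-0.29) − 1×(+1.49) = -2.360.
E° = -2.360 / 2 = -1.180 V.

-1.180 V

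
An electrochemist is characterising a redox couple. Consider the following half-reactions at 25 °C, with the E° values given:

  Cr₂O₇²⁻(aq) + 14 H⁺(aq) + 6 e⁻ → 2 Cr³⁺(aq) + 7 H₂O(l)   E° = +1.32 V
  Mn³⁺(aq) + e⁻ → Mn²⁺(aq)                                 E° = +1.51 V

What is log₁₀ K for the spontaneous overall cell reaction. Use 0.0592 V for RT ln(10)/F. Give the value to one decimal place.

Cathode: Mn³⁺/Mn²⁺; anode: Cr₂O₇²⁻/Cr³⁺. E°cell = +0.19 V, n = 6.
log K = nE°cell / 0.0592 = (6)(+0.19) / 0.0592 = 19.3.

19.3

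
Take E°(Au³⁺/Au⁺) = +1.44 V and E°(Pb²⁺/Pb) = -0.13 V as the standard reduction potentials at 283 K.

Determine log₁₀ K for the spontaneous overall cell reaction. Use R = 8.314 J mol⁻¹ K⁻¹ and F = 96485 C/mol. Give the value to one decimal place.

55.9

Cathode: Au³⁺/Au⁺; anode: Pb²⁺/Pb. E°cell = (+1.44) − (-0.13) = +1.57 V, with n = 2.
ΔG° = −nFE° = −RT ln K, so ln K = nFE°/(RT) = (2)(96485)(+1.57) / ((8.314)(283)) = 128.764.
log₁₀ K = 128.764 / ln 10 = 55.9.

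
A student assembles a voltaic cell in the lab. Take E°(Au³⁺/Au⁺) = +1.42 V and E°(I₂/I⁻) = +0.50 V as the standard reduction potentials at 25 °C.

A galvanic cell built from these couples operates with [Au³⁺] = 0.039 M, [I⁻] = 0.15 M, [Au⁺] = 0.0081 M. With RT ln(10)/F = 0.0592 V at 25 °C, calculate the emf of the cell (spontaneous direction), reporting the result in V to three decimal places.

+0.891 V

Au³⁺/Au⁺ is the cathode (higher E°), I₂/I⁻ the anode: E°cell = +1.42 − (+0.50) = +0.92 V, n = 2.
Overall: Au³⁺(aq) + 2 I⁻(aq) → Au⁺(aq) + I₂(s)
Q = [Au⁺] / ([Au³⁺]·[I⁻]^2); log Q = 0.965.
E = E° − (0.0592/n) log Q = +0.92 − (0.0592/2)(0.965) = +0.891 V.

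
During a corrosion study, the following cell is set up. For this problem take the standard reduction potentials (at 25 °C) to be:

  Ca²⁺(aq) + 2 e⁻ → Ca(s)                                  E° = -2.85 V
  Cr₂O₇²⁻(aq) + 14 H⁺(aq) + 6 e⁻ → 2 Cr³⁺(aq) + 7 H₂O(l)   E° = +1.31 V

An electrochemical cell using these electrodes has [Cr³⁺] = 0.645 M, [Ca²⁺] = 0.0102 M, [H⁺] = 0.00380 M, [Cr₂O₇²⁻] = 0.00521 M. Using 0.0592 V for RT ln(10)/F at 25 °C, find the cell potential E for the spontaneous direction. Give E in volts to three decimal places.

Cr₂O₇²⁻/Cr³⁺ is the cathode (higher E°), Ca²⁺/Ca the anode: E°cell = +1.31 − (-2.85) = +4.16 V, n = 6.
Overall: Cr₂O₇²⁻(aq) + 14 H⁺(aq) + 3 Ca(s) → 2 Cr³⁺(aq) + 7 H₂O(l) + 3 Ca²⁺(aq)
Q = [Cr³⁺]^2·[Ca²⁺]^3 / ([Cr₂O₇²⁻]·[H⁺]^14); log Q = 29.811.
E = E° − (0.0592/n) log Q = +4.16 − (0.0592/6)(29.811) = +3.866 V.

+3.866 V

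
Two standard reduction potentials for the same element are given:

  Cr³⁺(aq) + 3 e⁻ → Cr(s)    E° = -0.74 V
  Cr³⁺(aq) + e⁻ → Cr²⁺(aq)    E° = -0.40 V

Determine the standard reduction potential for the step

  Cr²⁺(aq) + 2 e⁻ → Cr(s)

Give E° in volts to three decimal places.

-0.910 V

Sequential free energies add, so n₃E°₃ = n₁E°₁ + n₂E°₂.
With n₃ = 3, and the known step contributing 1×(-0.40) V, the unknown satisfies 2·E° = 3×(-0.74) − 1×(-0.40) = -1.820.
E° = -1.820 / 2 = -0.910 V.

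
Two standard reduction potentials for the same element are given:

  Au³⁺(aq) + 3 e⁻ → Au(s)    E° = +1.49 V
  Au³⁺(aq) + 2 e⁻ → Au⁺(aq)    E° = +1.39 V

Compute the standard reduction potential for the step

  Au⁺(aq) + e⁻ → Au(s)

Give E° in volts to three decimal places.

Sequential free energies add, so n₃E°₃ = n₁E°₁ + n₂E°₂.
With n₃ = 3, and the known step contributing 2×(+1.39) V, the unknown satisfies 1·E° = 3×(+1.49) − 2×(+1.39) = +1.690.
E° = +1.690 / 1 = +1.690 V.

+1.690 V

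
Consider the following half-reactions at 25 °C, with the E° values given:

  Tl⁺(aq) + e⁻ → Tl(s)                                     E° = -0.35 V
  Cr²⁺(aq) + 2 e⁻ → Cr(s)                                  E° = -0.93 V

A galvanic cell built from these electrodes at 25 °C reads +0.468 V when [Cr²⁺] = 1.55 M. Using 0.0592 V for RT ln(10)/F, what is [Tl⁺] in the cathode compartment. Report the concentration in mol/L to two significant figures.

Tl⁺/Tl is the cathode, Cr²⁺/Cr the anode: E°cell = +0.58 V, n = 2.
Overall reaction: 2 Tl⁺(aq) + Cr(s) → 2 Tl(s) + Cr²⁺(aq); Q = [Cr²⁺]^1/[Tl⁺]^2.
From E = E° − (0.0592/n) log Q: log Q = (E° − E)·n/0.0592 = (+0.58 − (+0.468))·2/0.0592 = 3.7838.
So 2·log[Tl⁺] = 1·log(1.55) − log Q = 0.1903 − (3.7838) = -3.5935; log[Tl⁺] = -3.5935 / 2 = -1.7968; [Tl⁺] = 10^(-1.7968) ≈ 0.016 M.

0.016 M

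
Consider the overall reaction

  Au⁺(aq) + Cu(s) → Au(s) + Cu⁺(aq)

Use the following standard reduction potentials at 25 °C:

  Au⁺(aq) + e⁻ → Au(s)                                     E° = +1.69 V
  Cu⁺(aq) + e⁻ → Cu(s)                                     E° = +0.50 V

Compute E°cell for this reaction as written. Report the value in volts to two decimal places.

+1.19 V

The Au⁺/Au couple has the higher reduction potential, so it is the cathode; Cu⁺/Cu is oxidised at the anode.
E°cell = E°(cathode) − E°(anode) = (+1.69) − (+0.50) = +1.19 V.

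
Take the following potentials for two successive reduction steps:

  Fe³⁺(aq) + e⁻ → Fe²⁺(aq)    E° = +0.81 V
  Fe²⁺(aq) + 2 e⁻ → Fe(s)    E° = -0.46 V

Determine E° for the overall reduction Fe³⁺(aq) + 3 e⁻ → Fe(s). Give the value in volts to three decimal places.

Standard free energies of sequential steps add: ΔG°₃ = ΔG°₁ + ΔG°₂, so n₃E°₃ = n₁E°₁ + n₂E°₂.
E°₃ = (1×+0.81 + 2×-0.46) / 3 = (-0.110) / 3 = -0.037 V.

-0.037 V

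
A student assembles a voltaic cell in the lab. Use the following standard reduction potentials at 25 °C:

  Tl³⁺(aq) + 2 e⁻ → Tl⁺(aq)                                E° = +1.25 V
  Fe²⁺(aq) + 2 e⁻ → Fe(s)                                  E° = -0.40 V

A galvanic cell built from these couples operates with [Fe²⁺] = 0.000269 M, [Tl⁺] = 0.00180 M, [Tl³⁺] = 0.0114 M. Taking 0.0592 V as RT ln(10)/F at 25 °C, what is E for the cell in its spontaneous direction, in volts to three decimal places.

Tl³⁺/Tl⁺ is the cathode (higher E°), Fe²⁺/Fe the anode: E°cell = +1.25 − (-0.40) = +1.65 V, n = 2.
Overall: Tl³⁺(aq) + Fe(s) → Tl⁺(aq) + Fe²⁺(aq)
Q = [Tl⁺]·[Fe²⁺] / ([Tl³⁺]); log Q = -4.372.
E = E° − (0.0592/n) log Q = +1.65 − (0.0592/2)(-4.372) = +1.779 V.

+1.779 V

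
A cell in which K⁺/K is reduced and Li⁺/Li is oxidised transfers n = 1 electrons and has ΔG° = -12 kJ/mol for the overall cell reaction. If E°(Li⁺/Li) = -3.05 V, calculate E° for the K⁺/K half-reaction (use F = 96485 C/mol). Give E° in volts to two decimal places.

E°cell = −ΔG°/(nF) = −(-12×10³)/((1)(96485)) = +0.124 V.
Since K⁺/K is the cathode and Li⁺/Li the anode, E°cell = E°(K⁺/K) − E°(Li⁺/Li).
So E°(K⁺/K) = E°cell + E°(Li⁺/Li) = +0.124 + (-3.05) = -2.93 V.

-2.93 V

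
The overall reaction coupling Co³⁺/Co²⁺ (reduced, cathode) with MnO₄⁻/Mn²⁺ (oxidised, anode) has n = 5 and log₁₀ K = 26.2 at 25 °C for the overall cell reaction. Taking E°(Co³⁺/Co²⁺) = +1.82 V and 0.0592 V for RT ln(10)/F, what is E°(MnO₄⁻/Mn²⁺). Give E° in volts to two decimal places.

E°cell = (0.0592/n)·log K = (0.0592/5)(26.2) = +0.310 V.
Since Co³⁺/Co²⁺ is the cathode and MnO₄⁻/Mn²⁺ the anode, E°cell = E°(Co³⁺/Co²⁺) − E°(MnO₄⁻/Mn²⁺).
So E°(MnO₄⁻/Mn²⁺) = E°(Co³⁺/Co²⁺) − E°cell = (+1.82) − (+0.310) = +1.51 V.

+1.51 V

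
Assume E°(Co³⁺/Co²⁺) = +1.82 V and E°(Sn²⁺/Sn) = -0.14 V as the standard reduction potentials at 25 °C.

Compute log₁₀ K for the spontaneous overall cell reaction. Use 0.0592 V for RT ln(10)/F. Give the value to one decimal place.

Cathode: Co³⁺/Co²⁺; anode: Sn²⁺/Sn. E°cell = +1.96 V, n = 2.
log K = nE°cell / 0.0592 = (2)(+1.96) / 0.0592 = 66.2.

66.2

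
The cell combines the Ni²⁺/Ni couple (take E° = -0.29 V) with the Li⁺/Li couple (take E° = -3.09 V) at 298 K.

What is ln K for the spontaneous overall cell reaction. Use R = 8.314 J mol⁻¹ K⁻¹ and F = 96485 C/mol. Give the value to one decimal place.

218.1

Cathode: Ni²⁺/Ni; anode: Li⁺/Li. E°cell = (-0.29) − (-3.09) = +2.80 V, with n = 2.
ΔG° = −nFE° = −RT ln K, so ln K = nFE°/(RT) = (2)(96485)(+2.80) / ((8.314)(298)) = 218.083.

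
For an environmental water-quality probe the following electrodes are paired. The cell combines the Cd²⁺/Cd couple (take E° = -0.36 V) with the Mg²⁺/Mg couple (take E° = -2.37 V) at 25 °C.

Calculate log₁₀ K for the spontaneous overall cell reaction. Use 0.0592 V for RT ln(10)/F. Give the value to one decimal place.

67.9

Cathode: Cd²⁺/Cd; anode: Mg²⁺/Mg. E°cell = +2.01 V, n = 2.
log K = nE°cell / 0.0592 = (2)(+2.01) / 0.0592 = 67.9.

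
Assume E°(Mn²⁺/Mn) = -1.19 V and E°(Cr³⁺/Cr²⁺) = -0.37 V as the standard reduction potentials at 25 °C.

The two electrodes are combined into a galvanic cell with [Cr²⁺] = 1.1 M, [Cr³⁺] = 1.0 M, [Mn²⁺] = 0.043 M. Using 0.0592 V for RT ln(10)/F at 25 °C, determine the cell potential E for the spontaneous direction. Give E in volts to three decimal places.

+0.858 V

Cr³⁺/Cr²⁺ is the cathode (higher E°), Mn²⁺/Mn the anode: E°cell = -0.37 − (-1.19) = +0.82 V, n = 2.
Overall: 2 Cr³⁺(aq) + Mn(s) → 2 Cr²⁺(aq) + Mn²⁺(aq)
Q = [Cr²⁺]^2·[Mn²⁺] / ([Cr³⁺]^2); log Q = -1.284.
E = E° − (0.0592/n) log Q = +0.82 − (0.0592/2)(-1.284) = +0.858 V.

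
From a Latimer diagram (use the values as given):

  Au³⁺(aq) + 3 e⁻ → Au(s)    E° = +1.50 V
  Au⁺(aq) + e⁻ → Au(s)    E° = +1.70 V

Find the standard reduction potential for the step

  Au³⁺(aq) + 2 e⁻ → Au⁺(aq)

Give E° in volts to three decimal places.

+1.400 V

Sequential free energies add, so n₃E°₃ = n₁E°₁ + n₂E°₂.
With n₃ = 3, and the known step contributing 1×(+1.70) V, the unknown satisfies 2·E° = 3×(+1.50) − 1×(+1.70) = +2.800.
E° = +2.800 / 2 = +1.400 V.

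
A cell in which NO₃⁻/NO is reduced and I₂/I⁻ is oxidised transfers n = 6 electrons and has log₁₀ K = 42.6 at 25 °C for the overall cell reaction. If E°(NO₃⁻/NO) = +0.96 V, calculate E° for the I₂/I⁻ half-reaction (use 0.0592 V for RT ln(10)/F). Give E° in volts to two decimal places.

E°cell = (0.0592/n)·log K = (0.0592/6)(42.6) = +0.420 V.
Since NO₃⁻/NO is the cathode and I₂/I⁻ the anode, E°cell = E°(NO₃⁻/NO) − E°(I₂/I⁻).
So E°(I₂/I⁻) = E°(NO₃⁻/NO) − E°cell = (+0.96) − (+0.420) = +0.54 V.

+0.54 V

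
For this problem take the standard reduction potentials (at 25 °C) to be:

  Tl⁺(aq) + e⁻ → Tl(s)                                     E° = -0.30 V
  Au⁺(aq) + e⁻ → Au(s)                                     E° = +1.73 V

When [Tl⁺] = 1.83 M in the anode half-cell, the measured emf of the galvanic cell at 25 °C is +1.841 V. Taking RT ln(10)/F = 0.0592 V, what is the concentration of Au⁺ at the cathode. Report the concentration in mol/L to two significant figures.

0.0012 M

Au⁺/Au is the cathode, Tl⁺/Tl the anode: E°cell = +2.03 V, n = 1.
Overall reaction: Au⁺(aq) + Tl(s) → Au(s) + Tl⁺(aq); Q = [Tl⁺]^1/[Au⁺]^1.
From E = E° − (0.0592/n) log Q: log Q = (E° − E)·n/0.0592 = (+2.03 − (+1.841))·1/0.0592 = 3.1926.
So 1·log[Au⁺] = 1·log(1.83) − log Q = 0.2625 − (3.1926) = -2.9301; [Au⁺] = 10^(-2.9301) ≈ 0.0012 M.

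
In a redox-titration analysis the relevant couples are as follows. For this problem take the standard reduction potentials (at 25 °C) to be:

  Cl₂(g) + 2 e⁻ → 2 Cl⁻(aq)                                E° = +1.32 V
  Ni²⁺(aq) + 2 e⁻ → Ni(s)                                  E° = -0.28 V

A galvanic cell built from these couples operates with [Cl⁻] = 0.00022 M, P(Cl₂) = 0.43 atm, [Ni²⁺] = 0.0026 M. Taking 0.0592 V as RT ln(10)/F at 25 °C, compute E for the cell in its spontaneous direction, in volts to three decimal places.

+1.882 V

Cl₂/Cl⁻ is the cathode (higher E°), Ni²⁺/Ni the anode: E°cell = +1.32 − (-0.28) = +1.60 V, n = 2.
Overall: Cl₂(g) + Ni(s) → 2 Cl⁻(aq) + Ni²⁺(aq)
Q = [Cl⁻]^2·[Ni²⁺] / (P(Cl₂)); log Q = -9.534.
E = E° − (0.0592/n) log Q = +1.60 − (0.0592/2)(-9.534) = +1.882 V.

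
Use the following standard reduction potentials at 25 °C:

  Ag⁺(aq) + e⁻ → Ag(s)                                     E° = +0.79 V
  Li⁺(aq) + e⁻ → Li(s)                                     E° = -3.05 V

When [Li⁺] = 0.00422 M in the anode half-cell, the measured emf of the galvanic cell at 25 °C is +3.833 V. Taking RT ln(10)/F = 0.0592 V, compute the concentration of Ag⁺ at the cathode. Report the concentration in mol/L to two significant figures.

Ag⁺/Ag is the cathode, Li⁺/Li the anode: E°cell = +3.84 V, n = 1.
Overall reaction: Ag⁺(aq) + Li(s) → Ag(s) + Li⁺(aq); Q = [Li⁺]^1/[Ag⁺]^1.
From E = E° − (0.0592/n) log Q: log Q = (E° − E)·n/0.0592 = (+3.84 − (+3.833))·1/0.0592 = 0.1182.
So 1·log[Ag⁺] = 1·log(0.00422) − log Q = -2.3747 − (0.1182) = -2.4929; [Ag⁺] = 10^(-2.4929) ≈ 0.0032 M.

0.0032 M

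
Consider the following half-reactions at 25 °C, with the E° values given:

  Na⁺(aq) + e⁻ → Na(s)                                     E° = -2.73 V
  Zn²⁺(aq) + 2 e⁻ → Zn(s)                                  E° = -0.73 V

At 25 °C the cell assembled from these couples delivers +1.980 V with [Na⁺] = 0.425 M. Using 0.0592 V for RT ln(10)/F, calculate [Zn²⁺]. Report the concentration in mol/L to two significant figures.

Zn²⁺/Zn is the cathode, Na⁺/Na the anode: E°cell = +2.00 V, n = 2.
Overall reaction: Zn²⁺(aq) + 2 Na(s) → Zn(s) + 2 Na⁺(aq); Q = [Na⁺]^2/[Zn²⁺]^1.
From E = E° − (0.0592/n) log Q: log Q = (E° − E)·n/0.0592 = (+2.00 − (+1.980))·2/0.0592 = 0.6757.
So 1·log[Zn²⁺] = 2·log(0.425) − log Q = -0.7432 − (0.6757) = -1.4189; [Zn²⁺] = 10^(-1.4189) ≈ 0.038 M.

0.038 M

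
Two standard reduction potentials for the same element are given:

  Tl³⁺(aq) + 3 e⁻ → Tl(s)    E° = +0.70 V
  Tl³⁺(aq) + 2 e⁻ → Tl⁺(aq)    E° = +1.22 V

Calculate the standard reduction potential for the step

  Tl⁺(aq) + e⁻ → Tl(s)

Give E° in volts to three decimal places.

Sequential free energies add, so n₃E°₃ = n₁E°₁ + n₂E°₂.
With n₃ = 3, and the known step contributing 2×(+1.22) V, the unknown satisfies 1·E° = 3×(+0.70) − 2×(+1.22) = -0.340.
E° = -0.340 / 1 = -0.340 V.

-0.340 V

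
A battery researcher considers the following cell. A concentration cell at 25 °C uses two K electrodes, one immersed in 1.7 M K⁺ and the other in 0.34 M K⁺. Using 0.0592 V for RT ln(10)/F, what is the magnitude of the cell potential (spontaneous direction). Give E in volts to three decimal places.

+0.041 V

For a concentration cell E°cell = 0. The 1.7 M side is the cathode (reduction is favoured where [K⁺] is higher).
With n = 1, E = −(0.0592/1) log([K⁺]ₐₙ/[K⁺]꜀ₐₜ) = −(0.0592/1) log(0.34/1.7) = −(0.0592/1)(-0.699) = +0.041 V.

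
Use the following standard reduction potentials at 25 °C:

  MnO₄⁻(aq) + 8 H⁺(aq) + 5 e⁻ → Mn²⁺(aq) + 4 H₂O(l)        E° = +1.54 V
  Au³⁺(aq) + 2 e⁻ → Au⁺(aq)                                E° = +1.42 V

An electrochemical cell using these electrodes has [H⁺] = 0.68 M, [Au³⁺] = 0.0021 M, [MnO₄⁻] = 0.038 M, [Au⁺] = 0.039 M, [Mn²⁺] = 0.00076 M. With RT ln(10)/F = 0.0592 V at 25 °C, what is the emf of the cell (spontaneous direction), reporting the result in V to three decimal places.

+0.162 V

MnO₄⁻/Mn²⁺ is the cathode (higher E°), Au³⁺/Au⁺ the anode: E°cell = +1.54 − (+1.42) = +0.12 V, n = 10.
Overall: 2 MnO₄⁻(aq) + 16 H⁺(aq) + 5 Au⁺(aq) → 2 Mn²⁺(aq) + 8 H₂O(l) + 5 Au³⁺(aq)
Q = [Mn²⁺]^2·[Au³⁺]^5 / ([MnO₄⁻]^2·[H⁺]^16·[Au⁺]^5); log Q = -7.062.
E = E° − (0.0592/n) log Q = +0.12 − (0.0592/10)(-7.062) = +0.162 V.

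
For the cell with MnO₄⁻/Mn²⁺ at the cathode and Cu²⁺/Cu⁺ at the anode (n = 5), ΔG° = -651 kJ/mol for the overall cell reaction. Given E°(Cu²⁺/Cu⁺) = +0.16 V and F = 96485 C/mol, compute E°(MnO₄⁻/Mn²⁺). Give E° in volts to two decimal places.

+1.51 V

E°cell = −ΔG°/(nF) = −(-651×10³)/((5)(96485)) = +1.349 V.
Since MnO₄⁻/Mn²⁺ is the cathode and Cu²⁺/Cu⁺ the anode, E°cell = E°(MnO₄⁻/Mn²⁺) − E°(Cu²⁺/Cu⁺).
So E°(MnO₄⁻/Mn²⁺) = E°cell + E°(Cu²⁺/Cu⁺) = +1.349 + (+0.16) = +1.51 V.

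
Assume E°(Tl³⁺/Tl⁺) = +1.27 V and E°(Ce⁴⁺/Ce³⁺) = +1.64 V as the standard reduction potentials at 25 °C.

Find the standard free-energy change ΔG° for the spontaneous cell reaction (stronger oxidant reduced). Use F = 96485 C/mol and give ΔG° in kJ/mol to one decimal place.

Ce⁴⁺/Ce³⁺ (E° = +1.64 V) is the cathode; Tl³⁺/Tl⁺ (E° = +1.27 V) is the anode, so E°cell = +0.37 V.
Balancing electrons gives n = 2 (lcm of 1 and 2).
ΔG° = −nFE° = −(2)(96485)(+0.37) = -71,399 J = -71.4 kJ/mol.

-71.4 kJ/mol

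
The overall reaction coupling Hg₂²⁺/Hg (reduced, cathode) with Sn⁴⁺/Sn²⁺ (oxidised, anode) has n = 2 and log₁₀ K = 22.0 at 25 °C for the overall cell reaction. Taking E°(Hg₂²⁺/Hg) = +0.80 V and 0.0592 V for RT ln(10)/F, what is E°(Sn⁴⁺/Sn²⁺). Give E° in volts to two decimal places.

+0.15 V

E°cell = (0.0592/n)·log K = (0.0592/2)(22.0) = +0.651 V.
Since Hg₂²⁺/Hg is the cathode and Sn⁴⁺/Sn²⁺ the anode, E°cell = E°(Hg₂²⁺/Hg) − E°(Sn⁴⁺/Sn²⁺).
So E°(Sn⁴⁺/Sn²⁺) = E°(Hg₂²⁺/Hg) − E°cell = (+0.80) − (+0.651) = +0.15 V.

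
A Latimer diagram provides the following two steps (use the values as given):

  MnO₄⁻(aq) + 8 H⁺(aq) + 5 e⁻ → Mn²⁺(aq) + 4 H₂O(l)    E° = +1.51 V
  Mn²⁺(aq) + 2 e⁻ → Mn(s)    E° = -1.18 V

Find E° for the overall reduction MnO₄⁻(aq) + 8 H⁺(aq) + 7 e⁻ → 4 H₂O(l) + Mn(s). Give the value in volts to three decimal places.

+0.741 V

Since ΔG° = −nFE° is additive over sequential reductions, n₃E°₃ = n₁E°₁ + n₂E°₂.
E°₃ = (5×+1.51 + 2×-1.18) / 7 = (+5.190) / 7 = +0.741 V.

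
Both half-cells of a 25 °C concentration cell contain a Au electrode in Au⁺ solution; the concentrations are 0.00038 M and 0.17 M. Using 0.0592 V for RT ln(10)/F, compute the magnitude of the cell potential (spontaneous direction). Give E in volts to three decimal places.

For a concentration cell E°cell = 0. The 0.17 M side is the cathode (reduction is favoured where [Au⁺] is higher).
With n = 1, E = −(0.0592/1) log([Au⁺]ₐₙ/[Au⁺]꜀ₐₜ) = −(0.0592/1) log(0.00038/0.17) = −(0.0592/1)(-2.651) = +0.157 V.

+0.157 V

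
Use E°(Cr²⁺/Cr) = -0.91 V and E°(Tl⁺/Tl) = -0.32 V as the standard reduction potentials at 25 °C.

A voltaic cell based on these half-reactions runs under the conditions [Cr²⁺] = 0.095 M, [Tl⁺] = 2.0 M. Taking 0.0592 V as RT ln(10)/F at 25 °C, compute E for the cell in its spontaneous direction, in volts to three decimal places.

+0.638 V

Tl⁺/Tl is the cathode (higher E°), Cr²⁺/Cr the anode: E°cell = -0.32 − (-0.91) = +0.59 V, n = 2.
Overall: 2 Tl⁺(aq) + Cr(s) → 2 Tl(s) + Cr²⁺(aq)
Q = [Cr²⁺] / ([Tl⁺]^2); log Q = -1.624.
E = E° − (0.0592/n) log Q = +0.59 − (0.0592/2)(-1.624) = +0.638 V.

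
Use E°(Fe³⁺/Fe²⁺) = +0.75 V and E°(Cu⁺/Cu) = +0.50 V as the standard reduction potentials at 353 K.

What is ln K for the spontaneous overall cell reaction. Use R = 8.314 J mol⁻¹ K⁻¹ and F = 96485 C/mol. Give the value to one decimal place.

Cathode: Fe³⁺/Fe²⁺; anode: Cu⁺/Cu. E°cell = (+0.75) − (+0.50) = +0.25 V, with n = 1.
ΔG° = −nFE° = −RT ln K, so ln K = nFE°/(RT) = (1)(96485)(+0.25) / ((8.314)(353)) = 8.219.

8.2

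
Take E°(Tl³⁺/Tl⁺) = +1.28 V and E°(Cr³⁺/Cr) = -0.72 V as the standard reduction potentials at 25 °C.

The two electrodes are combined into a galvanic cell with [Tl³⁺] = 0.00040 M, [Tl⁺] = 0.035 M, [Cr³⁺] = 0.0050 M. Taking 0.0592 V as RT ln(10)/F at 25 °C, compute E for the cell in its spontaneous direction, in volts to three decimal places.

+1.988 V

Tl³⁺/Tl⁺ is the cathode (higher E°), Cr³⁺/Cr the anode: E°cell = +1.28 − (-0.72) = +2.00 V, n = 6.
Overall: 3 Tl³⁺(aq) + 2 Cr(s) → 3 Tl⁺(aq) + 2 Cr³⁺(aq)
Q = [Tl⁺]^3·[Cr³⁺]^2 / ([Tl³⁺]^3); log Q = 1.224.
E = E° − (0.0592/n) log Q = +2.00 − (0.0592/6)(1.224) = +1.988 V.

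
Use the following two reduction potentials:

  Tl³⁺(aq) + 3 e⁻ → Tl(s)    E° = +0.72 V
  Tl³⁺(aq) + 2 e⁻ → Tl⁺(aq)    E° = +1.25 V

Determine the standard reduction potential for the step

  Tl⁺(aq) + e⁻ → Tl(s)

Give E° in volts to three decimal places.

-0.340 V

Sequential free energies add, so n₃E°₃ = n₁E°₁ + n₂E°₂.
With n₃ = 3, and the known step contributing 2×(+1.25) V, the unknown satisfies 1·E° = 3×(+0.72) − 2×(+1.25) = -0.340.
E° = -0.340 / 1 = -0.340 V.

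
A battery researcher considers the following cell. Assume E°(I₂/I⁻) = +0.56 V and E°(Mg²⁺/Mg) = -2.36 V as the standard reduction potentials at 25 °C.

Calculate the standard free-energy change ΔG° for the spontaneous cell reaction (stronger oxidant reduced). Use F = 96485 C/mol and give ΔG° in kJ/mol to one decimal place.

-563.5 kJ/mol

I₂/I⁻ (E° = +0.56 V) is the cathode; Mg²⁺/Mg (E° = -2.36 V) is the anode, so E°cell = +2.92 V.
Balancing electrons gives n = 2 (lcm of 2 and 2).
ΔG° = −nFE° = −(2)(96485)(+2.92) = -563,472 J = -563.5 kJ/mol.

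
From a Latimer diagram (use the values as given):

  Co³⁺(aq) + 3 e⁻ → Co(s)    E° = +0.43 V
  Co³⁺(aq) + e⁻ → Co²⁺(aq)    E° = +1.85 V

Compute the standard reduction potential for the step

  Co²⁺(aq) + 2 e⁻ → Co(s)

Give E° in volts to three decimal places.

Sequential free energies add, so n₃E°₃ = n₁E°₁ + n₂E°₂.
With n₃ = 3, and the known step contributing 1×(+1.85) V, the unknown satisfies 2·E° = 3×(+0.43) − 1×(+1.85) = -0.560.
E° = -0.560 / 2 = -0.280 V.

-0.280 V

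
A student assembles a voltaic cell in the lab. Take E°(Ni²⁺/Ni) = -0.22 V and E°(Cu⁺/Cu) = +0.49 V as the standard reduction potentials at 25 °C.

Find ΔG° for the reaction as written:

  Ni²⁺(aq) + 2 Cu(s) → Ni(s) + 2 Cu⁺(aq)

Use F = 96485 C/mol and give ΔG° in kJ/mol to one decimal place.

+137.0 kJ/mol

As written, Ni²⁺/Ni is reduced (cathode) and Cu⁺/Cu is oxidised (anode), so E°cell = (-0.22) − (+0.49) = -0.71 V.
Balancing electrons gives n = 2.
ΔG° = −nFE° = −(2)(96485)(-0.71) = 137,009 J = +137.0 kJ/mol.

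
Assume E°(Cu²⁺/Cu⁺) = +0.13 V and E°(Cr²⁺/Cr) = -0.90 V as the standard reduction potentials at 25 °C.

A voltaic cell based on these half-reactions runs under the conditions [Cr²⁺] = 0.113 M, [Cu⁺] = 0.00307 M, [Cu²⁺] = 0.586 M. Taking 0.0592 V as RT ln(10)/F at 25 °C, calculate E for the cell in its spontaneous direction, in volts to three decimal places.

Cu²⁺/Cu⁺ is the cathode (higher E°), Cr²⁺/Cr the anode: E°cell = +0.13 − (-0.90) = +1.03 V, n = 2.
Overall: 2 Cu²⁺(aq) + Cr(s) → 2 Cu⁺(aq) + Cr²⁺(aq)
Q = [Cu⁺]^2·[Cr²⁺] / ([Cu²⁺]^2); log Q = -5.508.
E = E° − (0.0592/n) log Q = +1.03 − (0.0592/2)(-5.508) = +1.193 V.

+1.193 V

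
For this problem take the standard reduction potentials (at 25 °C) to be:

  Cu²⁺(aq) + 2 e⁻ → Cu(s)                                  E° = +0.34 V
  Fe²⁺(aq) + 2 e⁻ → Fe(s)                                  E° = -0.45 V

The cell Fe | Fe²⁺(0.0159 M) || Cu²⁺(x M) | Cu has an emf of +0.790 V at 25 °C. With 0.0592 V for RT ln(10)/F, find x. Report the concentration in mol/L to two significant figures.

0.016 M

Cu²⁺/Cu is the cathode, Fe²⁺/Fe the anode: E°cell = +0.79 V, n = 2.
Overall reaction: Cu²⁺(aq) + Fe(s) → Cu(s) + Fe²⁺(aq); Q = [Fe²⁺]^1/[Cu²⁺]^1.
From E = E° − (0.0592/n) log Q: log Q = (E° − E)·n/0.0592 = (+0.79 − (+0.790))·2/0.0592 = 0.0000.
So 1·log[Cu²⁺] = 1·log(0.0159) − log Q = -1.7986 − (0.0000) = -1.7986; [Cu²⁺] = 10^(-1.7986) ≈ 0.016 M.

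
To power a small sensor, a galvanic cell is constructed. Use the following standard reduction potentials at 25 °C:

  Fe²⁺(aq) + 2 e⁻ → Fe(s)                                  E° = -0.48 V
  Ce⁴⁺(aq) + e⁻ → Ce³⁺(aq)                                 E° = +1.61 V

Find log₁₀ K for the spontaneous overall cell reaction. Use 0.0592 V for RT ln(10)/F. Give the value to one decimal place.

Cathode: Ce⁴⁺/Ce³⁺; anode: Fe²⁺/Fe. E°cell = +2.09 V, n = 2.
log K = nE°cell / 0.0592 = (2)(+2.09) / 0.0592 = 70.6.

70.6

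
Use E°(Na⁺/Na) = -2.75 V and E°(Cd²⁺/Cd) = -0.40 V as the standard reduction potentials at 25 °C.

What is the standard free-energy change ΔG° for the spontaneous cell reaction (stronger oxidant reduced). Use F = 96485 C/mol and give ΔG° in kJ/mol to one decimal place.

Cd²⁺/Cd (E° = -0.40 V) is the cathode; Na⁺/Na (E° = -2.75 V) is the anode, so E°cell = +2.35 V.
Balancing electrons gives n = 2 (lcm of 2 and 1).
ΔG° = −nFE° = −(2)(96485)(+2.35) = -453,480 J = -453.5 kJ/mol.

-453.5 kJ/mol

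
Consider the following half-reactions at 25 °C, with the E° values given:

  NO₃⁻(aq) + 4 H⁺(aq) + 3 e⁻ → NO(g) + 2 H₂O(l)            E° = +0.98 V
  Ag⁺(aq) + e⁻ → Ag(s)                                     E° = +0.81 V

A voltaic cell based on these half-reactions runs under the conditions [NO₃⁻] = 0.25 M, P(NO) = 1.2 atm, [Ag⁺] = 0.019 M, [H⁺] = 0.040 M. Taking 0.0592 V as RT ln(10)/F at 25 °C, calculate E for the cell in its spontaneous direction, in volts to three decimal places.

+0.148 V

NO₃⁻/NO is the cathode (higher E°), Ag⁺/Ag the anode: E°cell = +0.98 − (+0.81) = +0.17 V, n = 3.
Overall: NO₃⁻(aq) + 4 H⁺(aq) + 3 Ag(s) → NO(g) + 2 H₂O(l) + 3 Ag⁺(aq)
Q = P(NO)·[Ag⁺]^3 / ([NO₃⁻]·[H⁺]^4); log Q = 1.109.
E = E° − (0.0592/n) log Q = +0.17 − (0.0592/3)(1.109) = +0.148 V.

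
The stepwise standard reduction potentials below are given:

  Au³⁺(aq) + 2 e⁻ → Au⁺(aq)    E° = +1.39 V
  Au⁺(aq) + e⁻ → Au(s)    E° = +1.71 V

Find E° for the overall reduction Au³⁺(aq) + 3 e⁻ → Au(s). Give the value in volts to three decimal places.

Since ΔG° = −nFE° is additive over sequential reductions, n₃E°₃ = n₁E°₁ + n₂E°₂.
E°₃ = (2×+1.39 + 1×+1.71) / 3 = (+4.490) / 3 = +1.497 V.

+1.497 V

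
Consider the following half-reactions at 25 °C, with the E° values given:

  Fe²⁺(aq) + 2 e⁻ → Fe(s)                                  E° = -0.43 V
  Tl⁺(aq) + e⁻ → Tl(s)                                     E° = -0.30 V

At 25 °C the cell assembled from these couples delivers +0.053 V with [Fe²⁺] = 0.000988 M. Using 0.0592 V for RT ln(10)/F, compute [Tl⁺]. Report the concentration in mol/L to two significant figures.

Tl⁺/Tl is the cathode, Fe²⁺/Fe the anode: E°cell = +0.13 V, n = 2.
Overall reaction: 2 Tl⁺(aq) + Fe(s) → 2 Tl(s) + Fe²⁺(aq); Q = [Fe²⁺]^1/[Tl⁺]^2.
From E = E° − (0.0592/n) log Q: log Q = (E° − E)·n/0.0592 = (+0.13 − (+0.053))·2/0.0592 = 2.6014.
So 2·log[Tl⁺] = 1·log(0.000988) − log Q = -3.0052 − (2.6014) = -5.6066; log[Tl⁺] = -5.6066 / 2 = -2.8033; [Tl⁺] = 10^(-2.8033) ≈ 0.0016 M.

0.0016 M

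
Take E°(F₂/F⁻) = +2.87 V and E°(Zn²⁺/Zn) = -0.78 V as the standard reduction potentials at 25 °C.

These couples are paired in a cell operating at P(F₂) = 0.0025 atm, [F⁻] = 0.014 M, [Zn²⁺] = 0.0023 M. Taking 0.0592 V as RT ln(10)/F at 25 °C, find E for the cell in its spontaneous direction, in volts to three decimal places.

+3.761 V

F₂/F⁻ is the cathode (higher E°), Zn²⁺/Zn the anode: E°cell = +2.87 − (-0.78) = +3.65 V, n = 2.
Overall: F₂(g) + Zn(s) → 2 F⁻(aq) + Zn²⁺(aq)
Q = [F⁻]^2·[Zn²⁺] / (P(F₂)); log Q = -3.744.
E = E° − (0.0592/n) log Q = +3.65 − (0.0592/2)(-3.744) = +3.761 V.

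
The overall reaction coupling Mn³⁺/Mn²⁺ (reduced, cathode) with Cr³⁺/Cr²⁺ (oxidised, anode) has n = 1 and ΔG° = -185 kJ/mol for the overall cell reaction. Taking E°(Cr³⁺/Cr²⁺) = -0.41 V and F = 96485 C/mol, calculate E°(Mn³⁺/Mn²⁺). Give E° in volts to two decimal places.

E°cell = −ΔG°/(nF) = −(-185×10³)/((1)(96485)) = +1.917 V.
Since Mn³⁺/Mn²⁺ is the cathode and Cr³⁺/Cr²⁺ the anode, E°cell = E°(Mn³⁺/Mn²⁺) − E°(Cr³⁺/Cr²⁺).
So E°(Mn³⁺/Mn²⁺) = E°cell + E°(Cr³⁺/Cr²⁺) = +1.917 + (-0.41) = +1.51 V.

+1.51 V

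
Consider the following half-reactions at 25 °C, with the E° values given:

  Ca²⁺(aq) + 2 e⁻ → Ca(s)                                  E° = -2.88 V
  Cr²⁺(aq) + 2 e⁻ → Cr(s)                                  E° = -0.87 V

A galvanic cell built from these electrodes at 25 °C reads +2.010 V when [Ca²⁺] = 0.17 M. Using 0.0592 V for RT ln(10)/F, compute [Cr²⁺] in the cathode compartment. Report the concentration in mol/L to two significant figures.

Cr²⁺/Cr is the cathode, Ca²⁺/Ca the anode: E°cell = +2.01 V, n = 2.
Overall reaction: Cr²⁺(aq) + Ca(s) → Cr(s) + Ca²⁺(aq); Q = [Ca²⁺]^1/[Cr²⁺]^1.
From E = E° − (0.0592/n) log Q: log Q = (E° − E)·n/0.0592 = (+2.01 − (+2.010))·2/0.0592 = 0.0000.
So 1·log[Cr²⁺] = 1·log(0.17) − log Q = -0.7696 − (0.0000) = -0.7696; [Cr²⁺] = 10^(-0.7696) ≈ 0.17 M.

0.17 M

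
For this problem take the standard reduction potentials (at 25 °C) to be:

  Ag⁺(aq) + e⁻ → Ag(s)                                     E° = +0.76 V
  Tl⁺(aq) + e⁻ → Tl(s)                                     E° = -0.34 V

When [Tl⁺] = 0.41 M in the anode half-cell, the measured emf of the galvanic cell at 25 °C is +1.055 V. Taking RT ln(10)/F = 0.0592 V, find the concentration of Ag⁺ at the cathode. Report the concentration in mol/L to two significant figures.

Ag⁺/Ag is the cathode, Tl⁺/Tl the anode: E°cell = +1.10 V, n = 1.
Overall reaction: Ag⁺(aq) + Tl(s) → Ag(s) + Tl⁺(aq); Q = [Tl⁺]^1/[Ag⁺]^1.
From E = E° − (0.0592/n) log Q: log Q = (E° − E)·n/0.0592 = (+1.10 − (+1.055))·1/0.0592 = 0.7601.
So 1·log[Ag⁺] = 1·log(0.41) − log Q = -0.3872 − (0.7601) = -1.1473; [Ag⁺] = 10^(-1.1473) ≈ 0.071 M.

0.071 M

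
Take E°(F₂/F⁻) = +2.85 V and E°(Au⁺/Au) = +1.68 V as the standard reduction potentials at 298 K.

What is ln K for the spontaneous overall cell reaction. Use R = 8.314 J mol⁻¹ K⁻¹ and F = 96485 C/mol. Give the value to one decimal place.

91.1

Cathode: F₂/F⁻; anode: Au⁺/Au. E°cell = (+2.85) − (+1.68) = +1.17 V, with n = 2.
ΔG° = −nFE° = −RT ln K, so ln K = nFE°/(RT) = (2)(96485)(+1.17) / ((8.314)(298)) = 91.127.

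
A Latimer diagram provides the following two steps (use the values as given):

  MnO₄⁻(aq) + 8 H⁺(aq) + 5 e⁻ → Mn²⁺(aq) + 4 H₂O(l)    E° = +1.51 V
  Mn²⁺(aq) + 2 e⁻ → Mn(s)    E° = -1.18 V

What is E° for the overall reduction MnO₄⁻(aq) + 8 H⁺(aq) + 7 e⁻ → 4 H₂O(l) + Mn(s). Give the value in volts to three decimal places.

Adding the free-energy changes (−nFE°) of the two steps gives −n₃FE°₃ = −n₁FE°₁ − n₂FE°₂.
E°₃ = (5×+1.51 + 2×-1.18) / 7 = (+5.190) / 7 = +0.741 V.

+0.741 V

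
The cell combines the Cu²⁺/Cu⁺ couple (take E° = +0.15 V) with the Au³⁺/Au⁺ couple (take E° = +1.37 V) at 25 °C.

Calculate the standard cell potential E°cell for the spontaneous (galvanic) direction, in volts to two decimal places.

The Au³⁺/Au⁺ couple has the higher reduction potential, so it is the cathode; Cu²⁺/Cu⁺ is oxidised at the anode.
E°cell = E°(cathode) − E°(anode) = (+1.37) − (+0.15) = +1.22 V.

+1.22 V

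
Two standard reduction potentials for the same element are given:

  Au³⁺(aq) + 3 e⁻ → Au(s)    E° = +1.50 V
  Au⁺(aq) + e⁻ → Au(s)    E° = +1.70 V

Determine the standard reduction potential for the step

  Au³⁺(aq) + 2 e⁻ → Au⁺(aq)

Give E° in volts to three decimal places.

+1.400 V

Sequential free energies add, so n₃E°₃ = n₁E°₁ + n₂E°₂.
With n₃ = 3, and the known step contributing 1×(+1.70) V, the unknown satisfies 2·E° = 3×(+1.50) − 1×(+1.70) = +2.800.
E° = +2.800 / 2 = +1.400 V.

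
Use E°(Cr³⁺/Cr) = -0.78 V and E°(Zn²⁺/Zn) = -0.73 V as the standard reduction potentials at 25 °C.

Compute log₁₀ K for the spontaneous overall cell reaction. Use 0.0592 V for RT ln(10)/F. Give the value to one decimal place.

5.1

Cathode: Zn²⁺/Zn; anode: Cr³⁺/Cr. E°cell = +0.05 V, n = 6.
log K = nE°cell / 0.0592 = (6)(+0.05) / 0.0592 = 5.1.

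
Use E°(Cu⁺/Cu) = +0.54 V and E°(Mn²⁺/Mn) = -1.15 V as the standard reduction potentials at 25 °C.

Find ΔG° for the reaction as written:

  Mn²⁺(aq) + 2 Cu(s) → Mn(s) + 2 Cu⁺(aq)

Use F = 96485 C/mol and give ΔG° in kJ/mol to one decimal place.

+326.1 kJ/mol

As written, Mn²⁺/Mn is reduced (cathode) and Cu⁺/Cu is oxidised (anode), so E°cell = (-1.15) − (+0.54) = -1.69 V.
Balancing electrons gives n = 2.
ΔG° = −nFE° = −(2)(96485)(-1.69) = 326,119 J = +326.1 kJ/mol.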